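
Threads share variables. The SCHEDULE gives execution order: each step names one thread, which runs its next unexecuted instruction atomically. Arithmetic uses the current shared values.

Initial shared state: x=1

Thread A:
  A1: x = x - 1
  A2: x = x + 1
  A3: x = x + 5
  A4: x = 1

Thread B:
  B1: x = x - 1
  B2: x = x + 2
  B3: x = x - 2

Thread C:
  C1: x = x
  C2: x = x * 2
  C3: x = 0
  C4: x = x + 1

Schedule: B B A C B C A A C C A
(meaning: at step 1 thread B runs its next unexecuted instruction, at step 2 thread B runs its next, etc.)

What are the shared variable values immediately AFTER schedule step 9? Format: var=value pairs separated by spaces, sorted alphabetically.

Step 1: thread B executes B1 (x = x - 1). Shared: x=0. PCs: A@0 B@1 C@0
Step 2: thread B executes B2 (x = x + 2). Shared: x=2. PCs: A@0 B@2 C@0
Step 3: thread A executes A1 (x = x - 1). Shared: x=1. PCs: A@1 B@2 C@0
Step 4: thread C executes C1 (x = x). Shared: x=1. PCs: A@1 B@2 C@1
Step 5: thread B executes B3 (x = x - 2). Shared: x=-1. PCs: A@1 B@3 C@1
Step 6: thread C executes C2 (x = x * 2). Shared: x=-2. PCs: A@1 B@3 C@2
Step 7: thread A executes A2 (x = x + 1). Shared: x=-1. PCs: A@2 B@3 C@2
Step 8: thread A executes A3 (x = x + 5). Shared: x=4. PCs: A@3 B@3 C@2
Step 9: thread C executes C3 (x = 0). Shared: x=0. PCs: A@3 B@3 C@3

Answer: x=0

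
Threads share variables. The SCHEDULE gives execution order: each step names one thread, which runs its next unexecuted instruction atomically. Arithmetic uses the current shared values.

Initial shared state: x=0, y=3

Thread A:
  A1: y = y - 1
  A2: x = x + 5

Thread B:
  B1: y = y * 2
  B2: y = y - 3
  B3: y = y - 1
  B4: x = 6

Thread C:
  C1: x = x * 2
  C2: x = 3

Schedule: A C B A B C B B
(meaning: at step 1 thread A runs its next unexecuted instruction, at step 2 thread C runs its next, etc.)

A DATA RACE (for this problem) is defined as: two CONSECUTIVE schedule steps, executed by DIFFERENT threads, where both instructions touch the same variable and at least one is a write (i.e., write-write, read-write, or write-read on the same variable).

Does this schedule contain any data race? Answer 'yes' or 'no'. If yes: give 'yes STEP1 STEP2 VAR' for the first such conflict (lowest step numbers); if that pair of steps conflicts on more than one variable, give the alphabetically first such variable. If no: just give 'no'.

Steps 1,2: A(r=y,w=y) vs C(r=x,w=x). No conflict.
Steps 2,3: C(r=x,w=x) vs B(r=y,w=y). No conflict.
Steps 3,4: B(r=y,w=y) vs A(r=x,w=x). No conflict.
Steps 4,5: A(r=x,w=x) vs B(r=y,w=y). No conflict.
Steps 5,6: B(r=y,w=y) vs C(r=-,w=x). No conflict.
Steps 6,7: C(r=-,w=x) vs B(r=y,w=y). No conflict.
Steps 7,8: same thread (B). No race.

Answer: no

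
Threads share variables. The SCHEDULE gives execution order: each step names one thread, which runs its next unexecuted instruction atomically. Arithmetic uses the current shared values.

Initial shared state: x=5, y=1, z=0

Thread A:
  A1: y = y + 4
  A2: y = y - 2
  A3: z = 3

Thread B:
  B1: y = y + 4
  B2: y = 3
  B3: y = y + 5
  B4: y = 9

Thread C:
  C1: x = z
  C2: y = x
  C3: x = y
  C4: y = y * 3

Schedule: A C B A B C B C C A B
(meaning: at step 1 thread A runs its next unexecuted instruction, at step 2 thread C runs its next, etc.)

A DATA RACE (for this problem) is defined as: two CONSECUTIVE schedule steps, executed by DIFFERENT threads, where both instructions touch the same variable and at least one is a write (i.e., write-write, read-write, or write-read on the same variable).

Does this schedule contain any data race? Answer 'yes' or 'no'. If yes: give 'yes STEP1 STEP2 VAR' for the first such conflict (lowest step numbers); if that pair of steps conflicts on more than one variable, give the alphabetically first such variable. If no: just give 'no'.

Answer: yes 3 4 y

Derivation:
Steps 1,2: A(r=y,w=y) vs C(r=z,w=x). No conflict.
Steps 2,3: C(r=z,w=x) vs B(r=y,w=y). No conflict.
Steps 3,4: B(y = y + 4) vs A(y = y - 2). RACE on y (W-W).
Steps 4,5: A(y = y - 2) vs B(y = 3). RACE on y (W-W).
Steps 5,6: B(y = 3) vs C(y = x). RACE on y (W-W).
Steps 6,7: C(y = x) vs B(y = y + 5). RACE on y (W-W).
Steps 7,8: B(y = y + 5) vs C(x = y). RACE on y (W-R).
Steps 8,9: same thread (C). No race.
Steps 9,10: C(r=y,w=y) vs A(r=-,w=z). No conflict.
Steps 10,11: A(r=-,w=z) vs B(r=-,w=y). No conflict.
First conflict at steps 3,4.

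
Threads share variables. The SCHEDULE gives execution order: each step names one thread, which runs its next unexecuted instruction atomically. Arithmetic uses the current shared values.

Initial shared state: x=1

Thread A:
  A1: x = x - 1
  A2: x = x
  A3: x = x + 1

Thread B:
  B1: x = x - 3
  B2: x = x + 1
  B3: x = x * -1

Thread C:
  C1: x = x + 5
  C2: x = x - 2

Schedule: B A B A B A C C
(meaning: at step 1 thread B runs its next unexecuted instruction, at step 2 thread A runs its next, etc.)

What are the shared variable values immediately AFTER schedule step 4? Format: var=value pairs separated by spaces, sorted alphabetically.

Answer: x=-2

Derivation:
Step 1: thread B executes B1 (x = x - 3). Shared: x=-2. PCs: A@0 B@1 C@0
Step 2: thread A executes A1 (x = x - 1). Shared: x=-3. PCs: A@1 B@1 C@0
Step 3: thread B executes B2 (x = x + 1). Shared: x=-2. PCs: A@1 B@2 C@0
Step 4: thread A executes A2 (x = x). Shared: x=-2. PCs: A@2 B@2 C@0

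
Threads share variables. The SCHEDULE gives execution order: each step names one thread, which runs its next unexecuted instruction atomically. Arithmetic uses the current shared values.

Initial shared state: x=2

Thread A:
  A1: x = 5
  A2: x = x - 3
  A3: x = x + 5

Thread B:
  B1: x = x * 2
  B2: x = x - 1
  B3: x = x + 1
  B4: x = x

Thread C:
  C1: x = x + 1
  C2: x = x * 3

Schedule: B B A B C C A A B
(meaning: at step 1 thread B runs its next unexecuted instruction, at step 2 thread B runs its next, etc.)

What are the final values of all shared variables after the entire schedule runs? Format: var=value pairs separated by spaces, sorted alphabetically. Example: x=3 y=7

Answer: x=23

Derivation:
Step 1: thread B executes B1 (x = x * 2). Shared: x=4. PCs: A@0 B@1 C@0
Step 2: thread B executes B2 (x = x - 1). Shared: x=3. PCs: A@0 B@2 C@0
Step 3: thread A executes A1 (x = 5). Shared: x=5. PCs: A@1 B@2 C@0
Step 4: thread B executes B3 (x = x + 1). Shared: x=6. PCs: A@1 B@3 C@0
Step 5: thread C executes C1 (x = x + 1). Shared: x=7. PCs: A@1 B@3 C@1
Step 6: thread C executes C2 (x = x * 3). Shared: x=21. PCs: A@1 B@3 C@2
Step 7: thread A executes A2 (x = x - 3). Shared: x=18. PCs: A@2 B@3 C@2
Step 8: thread A executes A3 (x = x + 5). Shared: x=23. PCs: A@3 B@3 C@2
Step 9: thread B executes B4 (x = x). Shared: x=23. PCs: A@3 B@4 C@2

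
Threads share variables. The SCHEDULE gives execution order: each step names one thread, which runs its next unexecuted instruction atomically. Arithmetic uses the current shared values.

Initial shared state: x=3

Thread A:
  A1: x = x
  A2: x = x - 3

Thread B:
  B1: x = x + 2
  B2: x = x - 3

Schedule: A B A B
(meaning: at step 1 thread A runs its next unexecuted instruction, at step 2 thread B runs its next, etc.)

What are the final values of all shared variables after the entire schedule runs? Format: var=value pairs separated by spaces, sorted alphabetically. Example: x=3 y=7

Answer: x=-1

Derivation:
Step 1: thread A executes A1 (x = x). Shared: x=3. PCs: A@1 B@0
Step 2: thread B executes B1 (x = x + 2). Shared: x=5. PCs: A@1 B@1
Step 3: thread A executes A2 (x = x - 3). Shared: x=2. PCs: A@2 B@1
Step 4: thread B executes B2 (x = x - 3). Shared: x=-1. PCs: A@2 B@2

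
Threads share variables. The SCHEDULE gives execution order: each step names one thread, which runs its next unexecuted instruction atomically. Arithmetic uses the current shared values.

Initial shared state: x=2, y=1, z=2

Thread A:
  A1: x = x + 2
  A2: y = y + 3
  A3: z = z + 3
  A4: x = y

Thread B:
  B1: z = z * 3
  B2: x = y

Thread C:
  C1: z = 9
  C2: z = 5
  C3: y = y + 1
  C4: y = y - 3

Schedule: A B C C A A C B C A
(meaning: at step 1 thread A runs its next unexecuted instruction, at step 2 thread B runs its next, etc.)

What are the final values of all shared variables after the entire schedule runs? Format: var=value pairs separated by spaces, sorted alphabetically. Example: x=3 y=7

Answer: x=2 y=2 z=8

Derivation:
Step 1: thread A executes A1 (x = x + 2). Shared: x=4 y=1 z=2. PCs: A@1 B@0 C@0
Step 2: thread B executes B1 (z = z * 3). Shared: x=4 y=1 z=6. PCs: A@1 B@1 C@0
Step 3: thread C executes C1 (z = 9). Shared: x=4 y=1 z=9. PCs: A@1 B@1 C@1
Step 4: thread C executes C2 (z = 5). Shared: x=4 y=1 z=5. PCs: A@1 B@1 C@2
Step 5: thread A executes A2 (y = y + 3). Shared: x=4 y=4 z=5. PCs: A@2 B@1 C@2
Step 6: thread A executes A3 (z = z + 3). Shared: x=4 y=4 z=8. PCs: A@3 B@1 C@2
Step 7: thread C executes C3 (y = y + 1). Shared: x=4 y=5 z=8. PCs: A@3 B@1 C@3
Step 8: thread B executes B2 (x = y). Shared: x=5 y=5 z=8. PCs: A@3 B@2 C@3
Step 9: thread C executes C4 (y = y - 3). Shared: x=5 y=2 z=8. PCs: A@3 B@2 C@4
Step 10: thread A executes A4 (x = y). Shared: x=2 y=2 z=8. PCs: A@4 B@2 C@4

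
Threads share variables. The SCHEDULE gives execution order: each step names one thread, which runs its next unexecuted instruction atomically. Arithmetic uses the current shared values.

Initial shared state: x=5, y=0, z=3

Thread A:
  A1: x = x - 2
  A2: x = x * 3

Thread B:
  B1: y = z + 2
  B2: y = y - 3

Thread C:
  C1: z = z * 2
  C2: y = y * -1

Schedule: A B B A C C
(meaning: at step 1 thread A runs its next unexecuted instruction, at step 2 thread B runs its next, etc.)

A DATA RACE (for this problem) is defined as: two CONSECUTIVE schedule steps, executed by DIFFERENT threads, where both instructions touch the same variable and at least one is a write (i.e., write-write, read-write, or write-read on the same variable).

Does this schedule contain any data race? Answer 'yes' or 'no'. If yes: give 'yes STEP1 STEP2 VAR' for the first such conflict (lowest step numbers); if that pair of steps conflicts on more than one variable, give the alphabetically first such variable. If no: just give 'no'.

Steps 1,2: A(r=x,w=x) vs B(r=z,w=y). No conflict.
Steps 2,3: same thread (B). No race.
Steps 3,4: B(r=y,w=y) vs A(r=x,w=x). No conflict.
Steps 4,5: A(r=x,w=x) vs C(r=z,w=z). No conflict.
Steps 5,6: same thread (C). No race.

Answer: no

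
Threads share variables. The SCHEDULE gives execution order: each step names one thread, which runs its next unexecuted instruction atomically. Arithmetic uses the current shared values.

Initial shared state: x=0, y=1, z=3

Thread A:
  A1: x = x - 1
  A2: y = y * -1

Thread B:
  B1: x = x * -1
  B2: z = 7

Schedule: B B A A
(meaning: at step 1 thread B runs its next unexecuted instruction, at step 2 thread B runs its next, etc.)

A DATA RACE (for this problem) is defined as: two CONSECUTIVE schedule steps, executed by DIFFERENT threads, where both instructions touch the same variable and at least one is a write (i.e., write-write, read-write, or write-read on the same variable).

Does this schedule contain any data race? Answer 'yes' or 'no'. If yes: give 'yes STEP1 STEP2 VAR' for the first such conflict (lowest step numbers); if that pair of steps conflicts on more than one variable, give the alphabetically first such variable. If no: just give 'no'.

Answer: no

Derivation:
Steps 1,2: same thread (B). No race.
Steps 2,3: B(r=-,w=z) vs A(r=x,w=x). No conflict.
Steps 3,4: same thread (A). No race.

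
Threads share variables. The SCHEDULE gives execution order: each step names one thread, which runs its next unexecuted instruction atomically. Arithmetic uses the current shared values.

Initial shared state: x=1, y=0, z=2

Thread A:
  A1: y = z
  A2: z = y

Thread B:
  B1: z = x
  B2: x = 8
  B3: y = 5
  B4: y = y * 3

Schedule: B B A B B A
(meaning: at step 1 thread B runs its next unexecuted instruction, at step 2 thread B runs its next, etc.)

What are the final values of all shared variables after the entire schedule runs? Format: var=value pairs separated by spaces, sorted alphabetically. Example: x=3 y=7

Answer: x=8 y=15 z=15

Derivation:
Step 1: thread B executes B1 (z = x). Shared: x=1 y=0 z=1. PCs: A@0 B@1
Step 2: thread B executes B2 (x = 8). Shared: x=8 y=0 z=1. PCs: A@0 B@2
Step 3: thread A executes A1 (y = z). Shared: x=8 y=1 z=1. PCs: A@1 B@2
Step 4: thread B executes B3 (y = 5). Shared: x=8 y=5 z=1. PCs: A@1 B@3
Step 5: thread B executes B4 (y = y * 3). Shared: x=8 y=15 z=1. PCs: A@1 B@4
Step 6: thread A executes A2 (z = y). Shared: x=8 y=15 z=15. PCs: A@2 B@4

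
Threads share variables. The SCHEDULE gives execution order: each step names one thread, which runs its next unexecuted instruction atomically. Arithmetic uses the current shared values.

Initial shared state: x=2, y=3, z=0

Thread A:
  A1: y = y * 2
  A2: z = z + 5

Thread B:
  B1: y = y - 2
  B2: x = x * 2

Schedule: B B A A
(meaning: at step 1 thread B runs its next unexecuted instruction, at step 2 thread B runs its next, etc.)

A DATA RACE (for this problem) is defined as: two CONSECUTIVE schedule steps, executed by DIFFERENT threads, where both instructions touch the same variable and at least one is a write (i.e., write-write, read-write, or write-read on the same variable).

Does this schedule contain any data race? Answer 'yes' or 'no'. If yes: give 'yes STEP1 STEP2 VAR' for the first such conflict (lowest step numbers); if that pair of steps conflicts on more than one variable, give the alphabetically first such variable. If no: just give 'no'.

Answer: no

Derivation:
Steps 1,2: same thread (B). No race.
Steps 2,3: B(r=x,w=x) vs A(r=y,w=y). No conflict.
Steps 3,4: same thread (A). No race.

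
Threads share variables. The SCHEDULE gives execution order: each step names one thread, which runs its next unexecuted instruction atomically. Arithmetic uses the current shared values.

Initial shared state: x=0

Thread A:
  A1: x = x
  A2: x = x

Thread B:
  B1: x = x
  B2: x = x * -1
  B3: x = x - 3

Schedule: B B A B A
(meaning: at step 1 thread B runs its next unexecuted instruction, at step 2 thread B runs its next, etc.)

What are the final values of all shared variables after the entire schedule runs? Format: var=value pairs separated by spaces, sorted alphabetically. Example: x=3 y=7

Answer: x=-3

Derivation:
Step 1: thread B executes B1 (x = x). Shared: x=0. PCs: A@0 B@1
Step 2: thread B executes B2 (x = x * -1). Shared: x=0. PCs: A@0 B@2
Step 3: thread A executes A1 (x = x). Shared: x=0. PCs: A@1 B@2
Step 4: thread B executes B3 (x = x - 3). Shared: x=-3. PCs: A@1 B@3
Step 5: thread A executes A2 (x = x). Shared: x=-3. PCs: A@2 B@3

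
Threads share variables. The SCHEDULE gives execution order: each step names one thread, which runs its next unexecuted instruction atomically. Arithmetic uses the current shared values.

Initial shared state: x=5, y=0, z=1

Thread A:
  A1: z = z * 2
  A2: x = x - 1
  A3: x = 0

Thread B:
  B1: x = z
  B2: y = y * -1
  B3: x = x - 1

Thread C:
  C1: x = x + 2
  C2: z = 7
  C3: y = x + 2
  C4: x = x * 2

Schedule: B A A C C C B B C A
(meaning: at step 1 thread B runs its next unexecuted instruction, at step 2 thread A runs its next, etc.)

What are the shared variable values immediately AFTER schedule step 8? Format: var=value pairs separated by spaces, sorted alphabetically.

Step 1: thread B executes B1 (x = z). Shared: x=1 y=0 z=1. PCs: A@0 B@1 C@0
Step 2: thread A executes A1 (z = z * 2). Shared: x=1 y=0 z=2. PCs: A@1 B@1 C@0
Step 3: thread A executes A2 (x = x - 1). Shared: x=0 y=0 z=2. PCs: A@2 B@1 C@0
Step 4: thread C executes C1 (x = x + 2). Shared: x=2 y=0 z=2. PCs: A@2 B@1 C@1
Step 5: thread C executes C2 (z = 7). Shared: x=2 y=0 z=7. PCs: A@2 B@1 C@2
Step 6: thread C executes C3 (y = x + 2). Shared: x=2 y=4 z=7. PCs: A@2 B@1 C@3
Step 7: thread B executes B2 (y = y * -1). Shared: x=2 y=-4 z=7. PCs: A@2 B@2 C@3
Step 8: thread B executes B3 (x = x - 1). Shared: x=1 y=-4 z=7. PCs: A@2 B@3 C@3

Answer: x=1 y=-4 z=7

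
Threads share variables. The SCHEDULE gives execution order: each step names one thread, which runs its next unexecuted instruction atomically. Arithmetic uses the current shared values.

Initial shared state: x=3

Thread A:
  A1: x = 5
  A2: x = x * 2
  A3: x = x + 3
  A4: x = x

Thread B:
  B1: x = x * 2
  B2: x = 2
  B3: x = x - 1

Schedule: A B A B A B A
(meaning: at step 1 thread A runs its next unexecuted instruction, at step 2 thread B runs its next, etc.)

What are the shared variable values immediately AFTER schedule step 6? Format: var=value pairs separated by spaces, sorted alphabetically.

Step 1: thread A executes A1 (x = 5). Shared: x=5. PCs: A@1 B@0
Step 2: thread B executes B1 (x = x * 2). Shared: x=10. PCs: A@1 B@1
Step 3: thread A executes A2 (x = x * 2). Shared: x=20. PCs: A@2 B@1
Step 4: thread B executes B2 (x = 2). Shared: x=2. PCs: A@2 B@2
Step 5: thread A executes A3 (x = x + 3). Shared: x=5. PCs: A@3 B@2
Step 6: thread B executes B3 (x = x - 1). Shared: x=4. PCs: A@3 B@3

Answer: x=4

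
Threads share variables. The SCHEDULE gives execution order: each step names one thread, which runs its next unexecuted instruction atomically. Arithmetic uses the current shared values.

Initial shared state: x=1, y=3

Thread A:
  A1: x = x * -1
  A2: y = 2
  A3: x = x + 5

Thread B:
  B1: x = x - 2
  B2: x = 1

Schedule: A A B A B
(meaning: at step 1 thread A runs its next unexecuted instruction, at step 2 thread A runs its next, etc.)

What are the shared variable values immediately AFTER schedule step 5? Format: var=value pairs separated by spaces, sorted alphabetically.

Answer: x=1 y=2

Derivation:
Step 1: thread A executes A1 (x = x * -1). Shared: x=-1 y=3. PCs: A@1 B@0
Step 2: thread A executes A2 (y = 2). Shared: x=-1 y=2. PCs: A@2 B@0
Step 3: thread B executes B1 (x = x - 2). Shared: x=-3 y=2. PCs: A@2 B@1
Step 4: thread A executes A3 (x = x + 5). Shared: x=2 y=2. PCs: A@3 B@1
Step 5: thread B executes B2 (x = 1). Shared: x=1 y=2. PCs: A@3 B@2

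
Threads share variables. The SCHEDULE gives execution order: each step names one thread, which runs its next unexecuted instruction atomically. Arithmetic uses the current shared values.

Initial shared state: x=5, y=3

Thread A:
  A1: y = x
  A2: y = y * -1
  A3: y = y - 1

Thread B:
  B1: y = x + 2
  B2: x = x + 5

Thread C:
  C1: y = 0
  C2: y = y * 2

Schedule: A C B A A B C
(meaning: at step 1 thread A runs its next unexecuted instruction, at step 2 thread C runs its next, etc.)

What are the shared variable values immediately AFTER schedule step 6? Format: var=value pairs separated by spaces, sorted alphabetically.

Step 1: thread A executes A1 (y = x). Shared: x=5 y=5. PCs: A@1 B@0 C@0
Step 2: thread C executes C1 (y = 0). Shared: x=5 y=0. PCs: A@1 B@0 C@1
Step 3: thread B executes B1 (y = x + 2). Shared: x=5 y=7. PCs: A@1 B@1 C@1
Step 4: thread A executes A2 (y = y * -1). Shared: x=5 y=-7. PCs: A@2 B@1 C@1
Step 5: thread A executes A3 (y = y - 1). Shared: x=5 y=-8. PCs: A@3 B@1 C@1
Step 6: thread B executes B2 (x = x + 5). Shared: x=10 y=-8. PCs: A@3 B@2 C@1

Answer: x=10 y=-8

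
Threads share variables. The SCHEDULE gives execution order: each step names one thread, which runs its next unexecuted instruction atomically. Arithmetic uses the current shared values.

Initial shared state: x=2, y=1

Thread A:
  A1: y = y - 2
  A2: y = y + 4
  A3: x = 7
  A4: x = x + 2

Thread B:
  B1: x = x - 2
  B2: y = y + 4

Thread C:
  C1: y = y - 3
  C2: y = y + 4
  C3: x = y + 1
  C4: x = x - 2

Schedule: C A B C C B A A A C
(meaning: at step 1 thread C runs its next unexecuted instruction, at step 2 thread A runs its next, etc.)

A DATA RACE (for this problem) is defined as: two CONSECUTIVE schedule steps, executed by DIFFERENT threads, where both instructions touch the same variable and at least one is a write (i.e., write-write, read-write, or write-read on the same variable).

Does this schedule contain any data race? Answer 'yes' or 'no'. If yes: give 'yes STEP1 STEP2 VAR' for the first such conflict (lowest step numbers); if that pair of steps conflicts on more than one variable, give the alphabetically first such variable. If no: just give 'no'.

Answer: yes 1 2 y

Derivation:
Steps 1,2: C(y = y - 3) vs A(y = y - 2). RACE on y (W-W).
Steps 2,3: A(r=y,w=y) vs B(r=x,w=x). No conflict.
Steps 3,4: B(r=x,w=x) vs C(r=y,w=y). No conflict.
Steps 4,5: same thread (C). No race.
Steps 5,6: C(x = y + 1) vs B(y = y + 4). RACE on y (R-W).
Steps 6,7: B(y = y + 4) vs A(y = y + 4). RACE on y (W-W).
Steps 7,8: same thread (A). No race.
Steps 8,9: same thread (A). No race.
Steps 9,10: A(x = x + 2) vs C(x = x - 2). RACE on x (W-W).
First conflict at steps 1,2.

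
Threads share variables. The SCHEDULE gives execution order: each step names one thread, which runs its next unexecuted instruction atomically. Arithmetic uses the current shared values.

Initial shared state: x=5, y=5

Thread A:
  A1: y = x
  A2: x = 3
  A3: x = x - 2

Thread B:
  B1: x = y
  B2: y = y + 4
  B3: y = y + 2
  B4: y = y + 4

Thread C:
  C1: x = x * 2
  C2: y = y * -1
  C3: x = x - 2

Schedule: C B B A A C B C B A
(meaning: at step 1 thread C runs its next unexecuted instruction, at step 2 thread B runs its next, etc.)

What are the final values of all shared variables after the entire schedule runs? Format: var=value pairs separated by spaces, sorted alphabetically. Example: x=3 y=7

Answer: x=-1 y=1

Derivation:
Step 1: thread C executes C1 (x = x * 2). Shared: x=10 y=5. PCs: A@0 B@0 C@1
Step 2: thread B executes B1 (x = y). Shared: x=5 y=5. PCs: A@0 B@1 C@1
Step 3: thread B executes B2 (y = y + 4). Shared: x=5 y=9. PCs: A@0 B@2 C@1
Step 4: thread A executes A1 (y = x). Shared: x=5 y=5. PCs: A@1 B@2 C@1
Step 5: thread A executes A2 (x = 3). Shared: x=3 y=5. PCs: A@2 B@2 C@1
Step 6: thread C executes C2 (y = y * -1). Shared: x=3 y=-5. PCs: A@2 B@2 C@2
Step 7: thread B executes B3 (y = y + 2). Shared: x=3 y=-3. PCs: A@2 B@3 C@2
Step 8: thread C executes C3 (x = x - 2). Shared: x=1 y=-3. PCs: A@2 B@3 C@3
Step 9: thread B executes B4 (y = y + 4). Shared: x=1 y=1. PCs: A@2 B@4 C@3
Step 10: thread A executes A3 (x = x - 2). Shared: x=-1 y=1. PCs: A@3 B@4 C@3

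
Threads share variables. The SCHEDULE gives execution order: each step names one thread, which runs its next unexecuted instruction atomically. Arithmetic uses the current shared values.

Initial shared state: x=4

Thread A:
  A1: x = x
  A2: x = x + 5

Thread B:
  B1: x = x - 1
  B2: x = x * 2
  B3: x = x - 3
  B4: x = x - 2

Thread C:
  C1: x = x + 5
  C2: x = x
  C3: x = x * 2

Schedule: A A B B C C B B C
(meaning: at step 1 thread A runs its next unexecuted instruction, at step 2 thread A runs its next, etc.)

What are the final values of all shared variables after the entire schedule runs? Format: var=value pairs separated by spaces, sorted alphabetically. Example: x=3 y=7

Answer: x=32

Derivation:
Step 1: thread A executes A1 (x = x). Shared: x=4. PCs: A@1 B@0 C@0
Step 2: thread A executes A2 (x = x + 5). Shared: x=9. PCs: A@2 B@0 C@0
Step 3: thread B executes B1 (x = x - 1). Shared: x=8. PCs: A@2 B@1 C@0
Step 4: thread B executes B2 (x = x * 2). Shared: x=16. PCs: A@2 B@2 C@0
Step 5: thread C executes C1 (x = x + 5). Shared: x=21. PCs: A@2 B@2 C@1
Step 6: thread C executes C2 (x = x). Shared: x=21. PCs: A@2 B@2 C@2
Step 7: thread B executes B3 (x = x - 3). Shared: x=18. PCs: A@2 B@3 C@2
Step 8: thread B executes B4 (x = x - 2). Shared: x=16. PCs: A@2 B@4 C@2
Step 9: thread C executes C3 (x = x * 2). Shared: x=32. PCs: A@2 B@4 C@3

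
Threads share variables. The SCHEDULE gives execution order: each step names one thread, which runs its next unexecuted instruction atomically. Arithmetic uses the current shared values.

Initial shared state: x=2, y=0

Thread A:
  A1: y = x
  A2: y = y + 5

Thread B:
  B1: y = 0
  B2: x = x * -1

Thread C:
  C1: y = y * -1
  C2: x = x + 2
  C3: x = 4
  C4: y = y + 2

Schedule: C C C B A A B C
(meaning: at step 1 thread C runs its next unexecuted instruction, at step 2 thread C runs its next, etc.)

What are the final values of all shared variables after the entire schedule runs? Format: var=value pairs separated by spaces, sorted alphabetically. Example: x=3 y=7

Step 1: thread C executes C1 (y = y * -1). Shared: x=2 y=0. PCs: A@0 B@0 C@1
Step 2: thread C executes C2 (x = x + 2). Shared: x=4 y=0. PCs: A@0 B@0 C@2
Step 3: thread C executes C3 (x = 4). Shared: x=4 y=0. PCs: A@0 B@0 C@3
Step 4: thread B executes B1 (y = 0). Shared: x=4 y=0. PCs: A@0 B@1 C@3
Step 5: thread A executes A1 (y = x). Shared: x=4 y=4. PCs: A@1 B@1 C@3
Step 6: thread A executes A2 (y = y + 5). Shared: x=4 y=9. PCs: A@2 B@1 C@3
Step 7: thread B executes B2 (x = x * -1). Shared: x=-4 y=9. PCs: A@2 B@2 C@3
Step 8: thread C executes C4 (y = y + 2). Shared: x=-4 y=11. PCs: A@2 B@2 C@4

Answer: x=-4 y=11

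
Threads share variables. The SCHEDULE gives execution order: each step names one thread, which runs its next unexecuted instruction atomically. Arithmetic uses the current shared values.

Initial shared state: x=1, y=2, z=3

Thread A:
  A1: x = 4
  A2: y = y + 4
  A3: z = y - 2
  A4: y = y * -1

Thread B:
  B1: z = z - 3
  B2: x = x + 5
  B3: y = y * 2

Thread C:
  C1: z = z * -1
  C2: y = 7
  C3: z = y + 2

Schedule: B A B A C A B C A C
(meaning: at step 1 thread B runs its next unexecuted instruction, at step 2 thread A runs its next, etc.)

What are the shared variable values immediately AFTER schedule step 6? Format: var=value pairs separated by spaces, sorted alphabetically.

Answer: x=9 y=6 z=4

Derivation:
Step 1: thread B executes B1 (z = z - 3). Shared: x=1 y=2 z=0. PCs: A@0 B@1 C@0
Step 2: thread A executes A1 (x = 4). Shared: x=4 y=2 z=0. PCs: A@1 B@1 C@0
Step 3: thread B executes B2 (x = x + 5). Shared: x=9 y=2 z=0. PCs: A@1 B@2 C@0
Step 4: thread A executes A2 (y = y + 4). Shared: x=9 y=6 z=0. PCs: A@2 B@2 C@0
Step 5: thread C executes C1 (z = z * -1). Shared: x=9 y=6 z=0. PCs: A@2 B@2 C@1
Step 6: thread A executes A3 (z = y - 2). Shared: x=9 y=6 z=4. PCs: A@3 B@2 C@1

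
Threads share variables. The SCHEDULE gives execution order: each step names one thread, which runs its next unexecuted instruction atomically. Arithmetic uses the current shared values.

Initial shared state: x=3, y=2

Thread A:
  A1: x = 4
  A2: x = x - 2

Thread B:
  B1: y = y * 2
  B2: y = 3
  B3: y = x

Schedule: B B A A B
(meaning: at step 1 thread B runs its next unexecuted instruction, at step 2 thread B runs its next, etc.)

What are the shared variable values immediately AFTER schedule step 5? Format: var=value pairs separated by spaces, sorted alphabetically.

Step 1: thread B executes B1 (y = y * 2). Shared: x=3 y=4. PCs: A@0 B@1
Step 2: thread B executes B2 (y = 3). Shared: x=3 y=3. PCs: A@0 B@2
Step 3: thread A executes A1 (x = 4). Shared: x=4 y=3. PCs: A@1 B@2
Step 4: thread A executes A2 (x = x - 2). Shared: x=2 y=3. PCs: A@2 B@2
Step 5: thread B executes B3 (y = x). Shared: x=2 y=2. PCs: A@2 B@3

Answer: x=2 y=2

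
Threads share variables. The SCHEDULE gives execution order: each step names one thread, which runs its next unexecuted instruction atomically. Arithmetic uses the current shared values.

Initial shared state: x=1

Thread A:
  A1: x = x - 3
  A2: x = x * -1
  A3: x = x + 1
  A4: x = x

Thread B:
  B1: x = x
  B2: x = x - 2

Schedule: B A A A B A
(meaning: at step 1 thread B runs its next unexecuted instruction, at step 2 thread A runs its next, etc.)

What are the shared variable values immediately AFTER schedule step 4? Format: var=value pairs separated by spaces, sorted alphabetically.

Answer: x=3

Derivation:
Step 1: thread B executes B1 (x = x). Shared: x=1. PCs: A@0 B@1
Step 2: thread A executes A1 (x = x - 3). Shared: x=-2. PCs: A@1 B@1
Step 3: thread A executes A2 (x = x * -1). Shared: x=2. PCs: A@2 B@1
Step 4: thread A executes A3 (x = x + 1). Shared: x=3. PCs: A@3 B@1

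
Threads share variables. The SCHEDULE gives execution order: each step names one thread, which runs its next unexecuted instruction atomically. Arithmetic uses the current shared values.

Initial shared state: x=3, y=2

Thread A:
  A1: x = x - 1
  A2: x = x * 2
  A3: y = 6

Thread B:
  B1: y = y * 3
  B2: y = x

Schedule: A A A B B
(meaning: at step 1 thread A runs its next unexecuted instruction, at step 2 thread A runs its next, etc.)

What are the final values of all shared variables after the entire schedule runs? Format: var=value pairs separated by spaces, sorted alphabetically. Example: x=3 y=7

Step 1: thread A executes A1 (x = x - 1). Shared: x=2 y=2. PCs: A@1 B@0
Step 2: thread A executes A2 (x = x * 2). Shared: x=4 y=2. PCs: A@2 B@0
Step 3: thread A executes A3 (y = 6). Shared: x=4 y=6. PCs: A@3 B@0
Step 4: thread B executes B1 (y = y * 3). Shared: x=4 y=18. PCs: A@3 B@1
Step 5: thread B executes B2 (y = x). Shared: x=4 y=4. PCs: A@3 B@2

Answer: x=4 y=4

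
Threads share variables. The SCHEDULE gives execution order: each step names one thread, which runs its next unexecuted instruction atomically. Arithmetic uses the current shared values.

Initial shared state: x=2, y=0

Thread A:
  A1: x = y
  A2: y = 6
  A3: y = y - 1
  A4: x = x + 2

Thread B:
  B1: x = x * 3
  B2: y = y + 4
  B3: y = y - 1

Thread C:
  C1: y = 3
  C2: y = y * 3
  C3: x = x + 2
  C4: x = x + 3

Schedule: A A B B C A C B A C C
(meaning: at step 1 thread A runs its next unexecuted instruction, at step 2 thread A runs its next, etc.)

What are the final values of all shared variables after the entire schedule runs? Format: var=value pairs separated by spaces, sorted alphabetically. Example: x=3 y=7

Answer: x=7 y=5

Derivation:
Step 1: thread A executes A1 (x = y). Shared: x=0 y=0. PCs: A@1 B@0 C@0
Step 2: thread A executes A2 (y = 6). Shared: x=0 y=6. PCs: A@2 B@0 C@0
Step 3: thread B executes B1 (x = x * 3). Shared: x=0 y=6. PCs: A@2 B@1 C@0
Step 4: thread B executes B2 (y = y + 4). Shared: x=0 y=10. PCs: A@2 B@2 C@0
Step 5: thread C executes C1 (y = 3). Shared: x=0 y=3. PCs: A@2 B@2 C@1
Step 6: thread A executes A3 (y = y - 1). Shared: x=0 y=2. PCs: A@3 B@2 C@1
Step 7: thread C executes C2 (y = y * 3). Shared: x=0 y=6. PCs: A@3 B@2 C@2
Step 8: thread B executes B3 (y = y - 1). Shared: x=0 y=5. PCs: A@3 B@3 C@2
Step 9: thread A executes A4 (x = x + 2). Shared: x=2 y=5. PCs: A@4 B@3 C@2
Step 10: thread C executes C3 (x = x + 2). Shared: x=4 y=5. PCs: A@4 B@3 C@3
Step 11: thread C executes C4 (x = x + 3). Shared: x=7 y=5. PCs: A@4 B@3 C@4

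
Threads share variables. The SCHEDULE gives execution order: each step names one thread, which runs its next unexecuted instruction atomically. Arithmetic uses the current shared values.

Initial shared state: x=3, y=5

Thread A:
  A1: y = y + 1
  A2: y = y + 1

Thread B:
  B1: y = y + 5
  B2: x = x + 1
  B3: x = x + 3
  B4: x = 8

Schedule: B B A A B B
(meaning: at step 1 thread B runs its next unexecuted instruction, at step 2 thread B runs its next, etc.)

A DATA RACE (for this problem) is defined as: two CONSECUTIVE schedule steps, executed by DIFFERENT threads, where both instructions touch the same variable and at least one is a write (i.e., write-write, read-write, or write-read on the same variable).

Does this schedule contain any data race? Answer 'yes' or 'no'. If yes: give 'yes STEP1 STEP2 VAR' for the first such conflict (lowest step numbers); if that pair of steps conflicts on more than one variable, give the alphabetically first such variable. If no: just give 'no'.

Answer: no

Derivation:
Steps 1,2: same thread (B). No race.
Steps 2,3: B(r=x,w=x) vs A(r=y,w=y). No conflict.
Steps 3,4: same thread (A). No race.
Steps 4,5: A(r=y,w=y) vs B(r=x,w=x). No conflict.
Steps 5,6: same thread (B). No race.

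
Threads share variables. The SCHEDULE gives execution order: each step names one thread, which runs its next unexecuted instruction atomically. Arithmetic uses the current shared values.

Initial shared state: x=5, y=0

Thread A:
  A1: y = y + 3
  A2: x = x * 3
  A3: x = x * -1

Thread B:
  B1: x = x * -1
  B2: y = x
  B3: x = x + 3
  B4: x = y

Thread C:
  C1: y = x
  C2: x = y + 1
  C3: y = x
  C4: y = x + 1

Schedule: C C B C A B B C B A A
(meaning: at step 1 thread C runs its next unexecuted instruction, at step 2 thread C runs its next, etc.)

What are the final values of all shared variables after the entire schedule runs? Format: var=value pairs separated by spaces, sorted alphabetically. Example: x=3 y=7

Step 1: thread C executes C1 (y = x). Shared: x=5 y=5. PCs: A@0 B@0 C@1
Step 2: thread C executes C2 (x = y + 1). Shared: x=6 y=5. PCs: A@0 B@0 C@2
Step 3: thread B executes B1 (x = x * -1). Shared: x=-6 y=5. PCs: A@0 B@1 C@2
Step 4: thread C executes C3 (y = x). Shared: x=-6 y=-6. PCs: A@0 B@1 C@3
Step 5: thread A executes A1 (y = y + 3). Shared: x=-6 y=-3. PCs: A@1 B@1 C@3
Step 6: thread B executes B2 (y = x). Shared: x=-6 y=-6. PCs: A@1 B@2 C@3
Step 7: thread B executes B3 (x = x + 3). Shared: x=-3 y=-6. PCs: A@1 B@3 C@3
Step 8: thread C executes C4 (y = x + 1). Shared: x=-3 y=-2. PCs: A@1 B@3 C@4
Step 9: thread B executes B4 (x = y). Shared: x=-2 y=-2. PCs: A@1 B@4 C@4
Step 10: thread A executes A2 (x = x * 3). Shared: x=-6 y=-2. PCs: A@2 B@4 C@4
Step 11: thread A executes A3 (x = x * -1). Shared: x=6 y=-2. PCs: A@3 B@4 C@4

Answer: x=6 y=-2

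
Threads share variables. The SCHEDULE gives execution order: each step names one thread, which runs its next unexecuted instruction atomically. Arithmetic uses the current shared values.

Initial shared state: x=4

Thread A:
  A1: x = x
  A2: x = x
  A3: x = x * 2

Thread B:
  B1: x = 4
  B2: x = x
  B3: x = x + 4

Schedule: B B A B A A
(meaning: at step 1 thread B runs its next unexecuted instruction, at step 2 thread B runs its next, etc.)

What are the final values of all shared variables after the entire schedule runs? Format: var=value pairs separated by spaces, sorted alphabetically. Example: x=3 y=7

Answer: x=16

Derivation:
Step 1: thread B executes B1 (x = 4). Shared: x=4. PCs: A@0 B@1
Step 2: thread B executes B2 (x = x). Shared: x=4. PCs: A@0 B@2
Step 3: thread A executes A1 (x = x). Shared: x=4. PCs: A@1 B@2
Step 4: thread B executes B3 (x = x + 4). Shared: x=8. PCs: A@1 B@3
Step 5: thread A executes A2 (x = x). Shared: x=8. PCs: A@2 B@3
Step 6: thread A executes A3 (x = x * 2). Shared: x=16. PCs: A@3 B@3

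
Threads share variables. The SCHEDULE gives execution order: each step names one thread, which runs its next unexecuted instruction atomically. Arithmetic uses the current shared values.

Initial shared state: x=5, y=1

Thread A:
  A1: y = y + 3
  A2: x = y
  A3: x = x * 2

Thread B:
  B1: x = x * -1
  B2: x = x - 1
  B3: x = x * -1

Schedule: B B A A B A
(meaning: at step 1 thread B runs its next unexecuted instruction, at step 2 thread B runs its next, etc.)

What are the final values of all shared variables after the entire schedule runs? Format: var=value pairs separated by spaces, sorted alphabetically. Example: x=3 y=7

Step 1: thread B executes B1 (x = x * -1). Shared: x=-5 y=1. PCs: A@0 B@1
Step 2: thread B executes B2 (x = x - 1). Shared: x=-6 y=1. PCs: A@0 B@2
Step 3: thread A executes A1 (y = y + 3). Shared: x=-6 y=4. PCs: A@1 B@2
Step 4: thread A executes A2 (x = y). Shared: x=4 y=4. PCs: A@2 B@2
Step 5: thread B executes B3 (x = x * -1). Shared: x=-4 y=4. PCs: A@2 B@3
Step 6: thread A executes A3 (x = x * 2). Shared: x=-8 y=4. PCs: A@3 B@3

Answer: x=-8 y=4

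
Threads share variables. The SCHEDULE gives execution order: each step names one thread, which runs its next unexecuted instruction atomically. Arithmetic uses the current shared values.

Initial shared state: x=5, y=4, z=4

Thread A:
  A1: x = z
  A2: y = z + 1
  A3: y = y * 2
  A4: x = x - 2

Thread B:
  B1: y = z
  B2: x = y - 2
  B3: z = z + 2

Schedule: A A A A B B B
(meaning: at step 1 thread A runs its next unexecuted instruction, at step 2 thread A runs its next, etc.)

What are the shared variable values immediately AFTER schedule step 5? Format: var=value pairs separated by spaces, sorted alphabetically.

Step 1: thread A executes A1 (x = z). Shared: x=4 y=4 z=4. PCs: A@1 B@0
Step 2: thread A executes A2 (y = z + 1). Shared: x=4 y=5 z=4. PCs: A@2 B@0
Step 3: thread A executes A3 (y = y * 2). Shared: x=4 y=10 z=4. PCs: A@3 B@0
Step 4: thread A executes A4 (x = x - 2). Shared: x=2 y=10 z=4. PCs: A@4 B@0
Step 5: thread B executes B1 (y = z). Shared: x=2 y=4 z=4. PCs: A@4 B@1

Answer: x=2 y=4 z=4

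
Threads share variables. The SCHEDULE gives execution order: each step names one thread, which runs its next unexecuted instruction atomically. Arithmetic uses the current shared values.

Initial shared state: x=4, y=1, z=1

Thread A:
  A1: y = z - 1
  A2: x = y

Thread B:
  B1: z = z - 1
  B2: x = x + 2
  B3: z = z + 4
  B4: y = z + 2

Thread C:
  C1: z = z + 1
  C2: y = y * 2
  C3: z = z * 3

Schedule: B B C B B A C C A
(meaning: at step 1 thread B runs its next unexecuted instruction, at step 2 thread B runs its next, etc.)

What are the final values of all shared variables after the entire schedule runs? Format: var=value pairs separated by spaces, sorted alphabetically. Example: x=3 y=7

Answer: x=8 y=8 z=15

Derivation:
Step 1: thread B executes B1 (z = z - 1). Shared: x=4 y=1 z=0. PCs: A@0 B@1 C@0
Step 2: thread B executes B2 (x = x + 2). Shared: x=6 y=1 z=0. PCs: A@0 B@2 C@0
Step 3: thread C executes C1 (z = z + 1). Shared: x=6 y=1 z=1. PCs: A@0 B@2 C@1
Step 4: thread B executes B3 (z = z + 4). Shared: x=6 y=1 z=5. PCs: A@0 B@3 C@1
Step 5: thread B executes B4 (y = z + 2). Shared: x=6 y=7 z=5. PCs: A@0 B@4 C@1
Step 6: thread A executes A1 (y = z - 1). Shared: x=6 y=4 z=5. PCs: A@1 B@4 C@1
Step 7: thread C executes C2 (y = y * 2). Shared: x=6 y=8 z=5. PCs: A@1 B@4 C@2
Step 8: thread C executes C3 (z = z * 3). Shared: x=6 y=8 z=15. PCs: A@1 B@4 C@3
Step 9: thread A executes A2 (x = y). Shared: x=8 y=8 z=15. PCs: A@2 B@4 C@3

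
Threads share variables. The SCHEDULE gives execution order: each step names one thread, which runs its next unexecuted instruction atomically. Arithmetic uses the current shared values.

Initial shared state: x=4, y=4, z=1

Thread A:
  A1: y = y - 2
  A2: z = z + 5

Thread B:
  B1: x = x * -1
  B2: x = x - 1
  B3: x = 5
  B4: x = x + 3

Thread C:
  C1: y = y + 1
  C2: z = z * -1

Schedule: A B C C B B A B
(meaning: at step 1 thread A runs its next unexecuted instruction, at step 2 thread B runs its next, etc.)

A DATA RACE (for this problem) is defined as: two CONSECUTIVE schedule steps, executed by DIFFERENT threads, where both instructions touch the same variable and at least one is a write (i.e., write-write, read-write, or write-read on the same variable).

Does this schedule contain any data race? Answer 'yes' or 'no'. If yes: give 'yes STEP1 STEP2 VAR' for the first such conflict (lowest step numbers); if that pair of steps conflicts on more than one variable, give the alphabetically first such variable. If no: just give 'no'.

Answer: no

Derivation:
Steps 1,2: A(r=y,w=y) vs B(r=x,w=x). No conflict.
Steps 2,3: B(r=x,w=x) vs C(r=y,w=y). No conflict.
Steps 3,4: same thread (C). No race.
Steps 4,5: C(r=z,w=z) vs B(r=x,w=x). No conflict.
Steps 5,6: same thread (B). No race.
Steps 6,7: B(r=-,w=x) vs A(r=z,w=z). No conflict.
Steps 7,8: A(r=z,w=z) vs B(r=x,w=x). No conflict.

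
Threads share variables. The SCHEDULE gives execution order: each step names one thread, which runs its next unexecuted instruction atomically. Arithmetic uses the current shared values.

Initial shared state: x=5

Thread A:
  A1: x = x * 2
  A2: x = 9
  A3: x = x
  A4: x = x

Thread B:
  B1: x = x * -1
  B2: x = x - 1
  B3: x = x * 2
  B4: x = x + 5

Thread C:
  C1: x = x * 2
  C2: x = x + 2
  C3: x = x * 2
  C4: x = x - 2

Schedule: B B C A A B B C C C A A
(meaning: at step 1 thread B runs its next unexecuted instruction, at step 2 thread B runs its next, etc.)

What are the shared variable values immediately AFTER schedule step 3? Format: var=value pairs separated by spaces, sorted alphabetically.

Answer: x=-12

Derivation:
Step 1: thread B executes B1 (x = x * -1). Shared: x=-5. PCs: A@0 B@1 C@0
Step 2: thread B executes B2 (x = x - 1). Shared: x=-6. PCs: A@0 B@2 C@0
Step 3: thread C executes C1 (x = x * 2). Shared: x=-12. PCs: A@0 B@2 C@1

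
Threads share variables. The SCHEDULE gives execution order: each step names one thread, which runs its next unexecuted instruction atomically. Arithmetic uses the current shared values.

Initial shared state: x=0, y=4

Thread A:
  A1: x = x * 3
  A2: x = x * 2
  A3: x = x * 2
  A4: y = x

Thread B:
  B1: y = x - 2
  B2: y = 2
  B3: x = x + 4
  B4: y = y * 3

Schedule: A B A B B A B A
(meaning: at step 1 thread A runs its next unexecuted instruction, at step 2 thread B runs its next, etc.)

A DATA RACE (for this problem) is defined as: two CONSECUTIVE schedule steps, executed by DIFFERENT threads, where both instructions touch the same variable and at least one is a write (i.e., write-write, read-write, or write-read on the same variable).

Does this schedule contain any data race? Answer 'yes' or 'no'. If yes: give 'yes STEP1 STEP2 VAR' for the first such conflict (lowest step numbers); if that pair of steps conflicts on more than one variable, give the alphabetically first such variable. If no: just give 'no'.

Steps 1,2: A(x = x * 3) vs B(y = x - 2). RACE on x (W-R).
Steps 2,3: B(y = x - 2) vs A(x = x * 2). RACE on x (R-W).
Steps 3,4: A(r=x,w=x) vs B(r=-,w=y). No conflict.
Steps 4,5: same thread (B). No race.
Steps 5,6: B(x = x + 4) vs A(x = x * 2). RACE on x (W-W).
Steps 6,7: A(r=x,w=x) vs B(r=y,w=y). No conflict.
Steps 7,8: B(y = y * 3) vs A(y = x). RACE on y (W-W).
First conflict at steps 1,2.

Answer: yes 1 2 x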